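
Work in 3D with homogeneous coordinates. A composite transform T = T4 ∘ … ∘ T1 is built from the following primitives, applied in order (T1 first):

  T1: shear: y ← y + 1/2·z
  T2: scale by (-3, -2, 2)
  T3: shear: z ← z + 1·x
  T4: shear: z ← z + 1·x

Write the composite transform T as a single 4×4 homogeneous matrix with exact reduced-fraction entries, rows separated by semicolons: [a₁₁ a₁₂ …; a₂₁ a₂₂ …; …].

T = [-3 0 0 0; 0 -2 -1 0; -6 0 2 0; 0 0 0 1]

T1 = [1 0 0 0; 0 1 1/2 0; 0 0 1 0; 0 0 0 1]
T2·T1 = [-3 0 0 0; 0 -2 -1 0; 0 0 2 0; 0 0 0 1]
T3·…·T1 = [-3 0 0 0; 0 -2 -1 0; -3 0 2 0; 0 0 0 1]
T4·…·T1 = [-3 0 0 0; 0 -2 -1 0; -6 0 2 0; 0 0 0 1]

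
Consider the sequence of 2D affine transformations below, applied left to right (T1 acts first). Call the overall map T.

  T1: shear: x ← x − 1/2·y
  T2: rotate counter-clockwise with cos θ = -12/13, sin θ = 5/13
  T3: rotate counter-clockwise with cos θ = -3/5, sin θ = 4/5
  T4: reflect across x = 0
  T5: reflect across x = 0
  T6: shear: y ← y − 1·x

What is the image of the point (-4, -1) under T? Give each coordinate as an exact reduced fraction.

T1 shear: x ← x − 1/2·y: (-4, -1) → (-7/2, -1)
T2 rotate counter-clockwise with cos θ = -12/13, sin θ = 5/13: (-7/2, -1) → (47/13, -11/26)
T3 rotate counter-clockwise with cos θ = -3/5, sin θ = 4/5: (47/13, -11/26) → (-119/65, 409/130)
T4 reflect across x = 0: (-119/65, 409/130) → (119/65, 409/130)
T5 reflect across x = 0: (119/65, 409/130) → (-119/65, 409/130)
T6 shear: y ← y − 1·x: (-119/65, 409/130) → (-119/65, 647/130)

T(p) = (-119/65, 647/130)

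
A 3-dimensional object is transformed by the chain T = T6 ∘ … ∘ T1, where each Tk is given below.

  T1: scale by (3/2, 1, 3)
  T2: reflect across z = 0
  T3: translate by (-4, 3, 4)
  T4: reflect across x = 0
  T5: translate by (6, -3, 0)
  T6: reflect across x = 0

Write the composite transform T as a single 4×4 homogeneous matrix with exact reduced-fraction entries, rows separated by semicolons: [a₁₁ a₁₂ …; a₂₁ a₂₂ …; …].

T1 = [3/2 0 0 0; 0 1 0 0; 0 0 3 0; 0 0 0 1]
T2·T1 = [3/2 0 0 0; 0 1 0 0; 0 0 -3 0; 0 0 0 1]
T3·…·T1 = [3/2 0 0 -4; 0 1 0 3; 0 0 -3 4; 0 0 0 1]
T4·…·T1 = [-3/2 0 0 4; 0 1 0 3; 0 0 -3 4; 0 0 0 1]
T5·…·T1 = [-3/2 0 0 10; 0 1 0 0; 0 0 -3 4; 0 0 0 1]
T6·…·T1 = [3/2 0 0 -10; 0 1 0 0; 0 0 -3 4; 0 0 0 1]

T = [3/2 0 0 -10; 0 1 0 0; 0 0 -3 4; 0 0 0 1]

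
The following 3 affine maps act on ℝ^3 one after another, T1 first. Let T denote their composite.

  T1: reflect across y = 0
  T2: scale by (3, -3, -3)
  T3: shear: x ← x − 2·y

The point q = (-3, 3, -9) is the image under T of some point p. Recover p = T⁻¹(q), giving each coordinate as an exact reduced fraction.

T1 = [1 0 0 0; 0 -1 0 0; 0 0 1 0; 0 0 0 1]
T2·T1 = [3 0 0 0; 0 3 0 0; 0 0 -3 0; 0 0 0 1]
T3·…·T1 = [3 -6 0 0; 0 3 0 0; 0 0 -3 0; 0 0 0 1]
det M = -27; M⁻¹ = [1/3 2/3 0 0; 0 1/3 0 0; 0 0 -1/3 0; 0 0 0 1]
M⁻¹ · (-3, 3, -9)ᵀ = (1, 1, 3)ᵀ

p = (1, 1, 3)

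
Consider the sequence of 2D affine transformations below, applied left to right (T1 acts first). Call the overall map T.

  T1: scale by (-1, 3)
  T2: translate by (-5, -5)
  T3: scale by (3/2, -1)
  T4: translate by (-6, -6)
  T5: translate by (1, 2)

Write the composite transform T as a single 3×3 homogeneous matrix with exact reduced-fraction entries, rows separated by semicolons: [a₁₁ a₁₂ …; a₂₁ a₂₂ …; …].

T = [-3/2 0 -25/2; 0 -3 1; 0 0 1]

T1 = [-1 0 0; 0 3 0; 0 0 1]
T2·T1 = [-1 0 -5; 0 3 -5; 0 0 1]
T3·…·T1 = [-3/2 0 -15/2; 0 -3 5; 0 0 1]
T4·…·T1 = [-3/2 0 -27/2; 0 -3 -1; 0 0 1]
T5·…·T1 = [-3/2 0 -25/2; 0 -3 1; 0 0 1]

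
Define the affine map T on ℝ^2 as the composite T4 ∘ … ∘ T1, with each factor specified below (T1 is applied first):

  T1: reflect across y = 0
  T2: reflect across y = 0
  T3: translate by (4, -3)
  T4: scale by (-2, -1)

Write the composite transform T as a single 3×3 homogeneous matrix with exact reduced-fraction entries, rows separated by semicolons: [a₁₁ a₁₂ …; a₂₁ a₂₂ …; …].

T = [-2 0 -8; 0 -1 3; 0 0 1]

T1 = [1 0 0; 0 -1 0; 0 0 1]
T2·T1 = [1 0 0; 0 1 0; 0 0 1]
T3·…·T1 = [1 0 4; 0 1 -3; 0 0 1]
T4·…·T1 = [-2 0 -8; 0 -1 3; 0 0 1]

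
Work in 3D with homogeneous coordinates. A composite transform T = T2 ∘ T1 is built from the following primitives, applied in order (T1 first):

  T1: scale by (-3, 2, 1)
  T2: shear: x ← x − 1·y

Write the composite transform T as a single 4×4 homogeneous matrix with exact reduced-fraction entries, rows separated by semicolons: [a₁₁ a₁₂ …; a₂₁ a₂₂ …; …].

T1 = [-3 0 0 0; 0 2 0 0; 0 0 1 0; 0 0 0 1]
T2·T1 = [-3 -2 0 0; 0 2 0 0; 0 0 1 0; 0 0 0 1]

T = [-3 -2 0 0; 0 2 0 0; 0 0 1 0; 0 0 0 1]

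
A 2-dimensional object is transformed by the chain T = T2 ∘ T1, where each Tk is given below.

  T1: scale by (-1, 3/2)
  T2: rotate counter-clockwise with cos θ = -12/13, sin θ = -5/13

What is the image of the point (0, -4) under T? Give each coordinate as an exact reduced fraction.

T(p) = (-30/13, 72/13)

T1 scale by (-1, 3/2): (0, -4) → (0, -6)
T2 rotate counter-clockwise with cos θ = -12/13, sin θ = -5/13: (0, -6) → (-30/13, 72/13)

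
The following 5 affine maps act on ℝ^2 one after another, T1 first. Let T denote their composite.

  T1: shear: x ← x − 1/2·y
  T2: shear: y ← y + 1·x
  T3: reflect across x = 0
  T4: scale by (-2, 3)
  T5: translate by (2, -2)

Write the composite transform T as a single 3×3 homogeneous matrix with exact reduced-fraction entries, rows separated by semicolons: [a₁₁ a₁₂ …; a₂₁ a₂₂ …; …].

T = [2 -1 2; 3 3/2 -2; 0 0 1]

T1 = [1 -1/2 0; 0 1 0; 0 0 1]
T2·T1 = [1 -1/2 0; 1 1/2 0; 0 0 1]
T3·…·T1 = [-1 1/2 0; 1 1/2 0; 0 0 1]
T4·…·T1 = [2 -1 0; 3 3/2 0; 0 0 1]
T5·…·T1 = [2 -1 2; 3 3/2 -2; 0 0 1]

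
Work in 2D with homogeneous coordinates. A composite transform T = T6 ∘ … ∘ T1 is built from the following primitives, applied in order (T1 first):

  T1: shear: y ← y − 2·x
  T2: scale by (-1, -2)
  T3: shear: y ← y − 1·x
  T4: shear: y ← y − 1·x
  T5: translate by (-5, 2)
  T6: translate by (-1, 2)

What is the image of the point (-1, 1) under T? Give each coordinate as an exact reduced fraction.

T(p) = (-5, -4)

T1 shear: y ← y − 2·x: (-1, 1) → (-1, 3)
T2 scale by (-1, -2): (-1, 3) → (1, -6)
T3 shear: y ← y − 1·x: (1, -6) → (1, -7)
T4 shear: y ← y − 1·x: (1, -7) → (1, -8)
T5 translate by (-5, 2): (1, -8) → (-4, -6)
T6 translate by (-1, 2): (-4, -6) → (-5, -4)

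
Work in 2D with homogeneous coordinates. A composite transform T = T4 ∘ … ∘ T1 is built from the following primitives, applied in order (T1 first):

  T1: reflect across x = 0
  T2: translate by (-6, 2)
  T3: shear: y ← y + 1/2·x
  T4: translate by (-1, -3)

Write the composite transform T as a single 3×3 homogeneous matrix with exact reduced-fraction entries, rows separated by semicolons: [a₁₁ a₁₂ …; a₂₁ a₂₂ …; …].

T = [-1 0 -7; -1/2 1 -4; 0 0 1]

T1 = [-1 0 0; 0 1 0; 0 0 1]
T2·T1 = [-1 0 -6; 0 1 2; 0 0 1]
T3·…·T1 = [-1 0 -6; -1/2 1 -1; 0 0 1]
T4·…·T1 = [-1 0 -7; -1/2 1 -4; 0 0 1]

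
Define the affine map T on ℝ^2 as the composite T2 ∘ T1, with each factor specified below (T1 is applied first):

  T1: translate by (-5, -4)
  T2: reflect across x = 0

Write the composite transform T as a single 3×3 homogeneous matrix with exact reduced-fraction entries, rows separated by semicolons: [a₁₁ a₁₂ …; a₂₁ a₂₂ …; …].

T1 = [1 0 -5; 0 1 -4; 0 0 1]
T2·T1 = [-1 0 5; 0 1 -4; 0 0 1]

T = [-1 0 5; 0 1 -4; 0 0 1]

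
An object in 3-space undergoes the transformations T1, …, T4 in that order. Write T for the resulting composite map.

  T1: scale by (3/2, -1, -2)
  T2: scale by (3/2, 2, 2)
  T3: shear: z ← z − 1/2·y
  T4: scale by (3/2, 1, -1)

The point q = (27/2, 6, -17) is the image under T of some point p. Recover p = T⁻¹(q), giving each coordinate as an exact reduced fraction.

T1 = [3/2 0 0 0; 0 -1 0 0; 0 0 -2 0; 0 0 0 1]
T2·T1 = [9/4 0 0 0; 0 -2 0 0; 0 0 -4 0; 0 0 0 1]
T3·…·T1 = [9/4 0 0 0; 0 -2 0 0; 0 1 -4 0; 0 0 0 1]
T4·…·T1 = [27/8 0 0 0; 0 -2 0 0; 0 -1 4 0; 0 0 0 1]
det M = -27; M⁻¹ = [8/27 0 0 0; 0 -1/2 0 0; 0 -1/8 1/4 0; 0 0 0 1]
M⁻¹ · (27/2, 6, -17)ᵀ = (4, -3, -5)ᵀ

p = (4, -3, -5)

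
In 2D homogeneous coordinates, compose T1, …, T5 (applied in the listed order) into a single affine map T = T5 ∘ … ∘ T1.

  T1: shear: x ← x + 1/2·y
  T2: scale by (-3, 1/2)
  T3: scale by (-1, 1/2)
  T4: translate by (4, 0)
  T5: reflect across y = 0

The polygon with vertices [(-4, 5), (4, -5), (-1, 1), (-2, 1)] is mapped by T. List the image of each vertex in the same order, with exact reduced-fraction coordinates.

image vertices: (-1/2, -5/4), (17/2, 5/4), (5/2, -1/4), (-1/2, -1/4)

T1 shear: x ← x + 1/2·y: (-4, 5) → (-3/2, 5); (4, -5) → (3/2, -5); (-1, 1) → (-1/2, 1); (-2, 1) → (-3/2, 1)
T2 scale by (-3, 1/2): (-3/2, 5) → (9/2, 5/2); (3/2, -5) → (-9/2, -5/2); (-1/2, 1) → (3/2, 1/2); (-3/2, 1) → (9/2, 1/2)
T3 scale by (-1, 1/2): (9/2, 5/2) → (-9/2, 5/4); (-9/2, -5/2) → (9/2, -5/4); (3/2, 1/2) → (-3/2, 1/4); (9/2, 1/2) → (-9/2, 1/4)
T4 translate by (4, 0): (-9/2, 5/4) → (-1/2, 5/4); (9/2, -5/4) → (17/2, -5/4); (-3/2, 1/4) → (5/2, 1/4); (-9/2, 1/4) → (-1/2, 1/4)
T5 reflect across y = 0: (-1/2, 5/4) → (-1/2, -5/4); (17/2, -5/4) → (17/2, 5/4); (5/2, 1/4) → (5/2, -1/4); (-1/2, 1/4) → (-1/2, -1/4)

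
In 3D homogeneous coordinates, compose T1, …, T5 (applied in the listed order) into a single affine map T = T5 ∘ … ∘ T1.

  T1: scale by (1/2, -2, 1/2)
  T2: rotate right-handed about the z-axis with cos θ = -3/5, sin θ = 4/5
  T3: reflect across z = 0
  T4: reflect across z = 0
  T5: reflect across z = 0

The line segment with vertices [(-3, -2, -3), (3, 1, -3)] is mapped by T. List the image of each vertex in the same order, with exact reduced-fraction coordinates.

image vertices: (-23/10, -18/5, 3/2), (7/10, 12/5, 3/2)

T1 scale by (1/2, -2, 1/2): (-3, -2, -3) → (-3/2, 4, -3/2); (3, 1, -3) → (3/2, -2, -3/2)
T2 rotate right-handed about the z-axis with cos θ = -3/5, sin θ = 4/5: (-3/2, 4, -3/2) → (-23/10, -18/5, -3/2); (3/2, -2, -3/2) → (7/10, 12/5, -3/2)
T3 reflect across z = 0: (-23/10, -18/5, -3/2) → (-23/10, -18/5, 3/2); (7/10, 12/5, -3/2) → (7/10, 12/5, 3/2)
T4 reflect across z = 0: (-23/10, -18/5, 3/2) → (-23/10, -18/5, -3/2); (7/10, 12/5, 3/2) → (7/10, 12/5, -3/2)
T5 reflect across z = 0: (-23/10, -18/5, -3/2) → (-23/10, -18/5, 3/2); (7/10, 12/5, -3/2) → (7/10, 12/5, 3/2)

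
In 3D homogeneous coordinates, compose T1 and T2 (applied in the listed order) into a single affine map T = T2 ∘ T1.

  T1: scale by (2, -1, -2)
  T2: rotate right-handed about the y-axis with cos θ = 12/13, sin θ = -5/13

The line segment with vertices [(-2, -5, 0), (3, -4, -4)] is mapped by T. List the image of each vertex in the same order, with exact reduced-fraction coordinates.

T1 scale by (2, -1, -2): (-2, -5, 0) → (-4, 5, 0); (3, -4, -4) → (6, 4, 8)
T2 rotate right-handed about the y-axis with cos θ = 12/13, sin θ = -5/13: (-4, 5, 0) → (-48/13, 5, -20/13); (6, 4, 8) → (32/13, 4, 126/13)

image vertices: (-48/13, 5, -20/13), (32/13, 4, 126/13)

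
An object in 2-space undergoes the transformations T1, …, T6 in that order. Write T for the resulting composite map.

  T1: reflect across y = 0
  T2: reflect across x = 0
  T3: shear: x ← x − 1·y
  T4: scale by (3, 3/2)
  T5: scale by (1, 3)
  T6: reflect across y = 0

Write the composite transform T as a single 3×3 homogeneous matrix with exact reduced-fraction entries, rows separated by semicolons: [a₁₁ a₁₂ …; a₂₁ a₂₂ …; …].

T = [-3 3 0; 0 9/2 0; 0 0 1]

T1 = [1 0 0; 0 -1 0; 0 0 1]
T2·T1 = [-1 0 0; 0 -1 0; 0 0 1]
T3·…·T1 = [-1 1 0; 0 -1 0; 0 0 1]
T4·…·T1 = [-3 3 0; 0 -3/2 0; 0 0 1]
T5·…·T1 = [-3 3 0; 0 -9/2 0; 0 0 1]
T6·…·T1 = [-3 3 0; 0 9/2 0; 0 0 1]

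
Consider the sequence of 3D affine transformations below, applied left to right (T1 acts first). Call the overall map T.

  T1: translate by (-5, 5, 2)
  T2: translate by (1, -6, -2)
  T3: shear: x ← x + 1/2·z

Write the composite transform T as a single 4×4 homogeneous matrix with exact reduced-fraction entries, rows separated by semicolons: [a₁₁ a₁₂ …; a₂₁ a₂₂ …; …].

T = [1 0 1/2 -4; 0 1 0 -1; 0 0 1 0; 0 0 0 1]

T1 = [1 0 0 -5; 0 1 0 5; 0 0 1 2; 0 0 0 1]
T2·T1 = [1 0 0 -4; 0 1 0 -1; 0 0 1 0; 0 0 0 1]
T3·…·T1 = [1 0 1/2 -4; 0 1 0 -1; 0 0 1 0; 0 0 0 1]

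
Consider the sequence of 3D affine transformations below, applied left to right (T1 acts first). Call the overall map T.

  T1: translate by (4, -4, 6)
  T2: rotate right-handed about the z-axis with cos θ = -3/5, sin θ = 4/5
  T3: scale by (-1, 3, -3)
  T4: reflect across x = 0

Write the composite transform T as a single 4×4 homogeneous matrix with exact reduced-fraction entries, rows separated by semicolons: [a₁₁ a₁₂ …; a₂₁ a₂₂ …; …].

T1 = [1 0 0 4; 0 1 0 -4; 0 0 1 6; 0 0 0 1]
T2·T1 = [-3/5 -4/5 0 4/5; 4/5 -3/5 0 28/5; 0 0 1 6; 0 0 0 1]
T3·…·T1 = [3/5 4/5 0 -4/5; 12/5 -9/5 0 84/5; 0 0 -3 -18; 0 0 0 1]
T4·…·T1 = [-3/5 -4/5 0 4/5; 12/5 -9/5 0 84/5; 0 0 -3 -18; 0 0 0 1]

T = [-3/5 -4/5 0 4/5; 12/5 -9/5 0 84/5; 0 0 -3 -18; 0 0 0 1]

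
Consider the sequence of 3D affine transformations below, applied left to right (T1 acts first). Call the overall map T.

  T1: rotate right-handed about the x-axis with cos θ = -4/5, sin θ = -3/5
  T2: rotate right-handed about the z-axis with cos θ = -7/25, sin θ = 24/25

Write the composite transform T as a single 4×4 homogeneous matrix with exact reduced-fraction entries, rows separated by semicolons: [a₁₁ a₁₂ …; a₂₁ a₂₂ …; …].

T = [-7/25 96/125 -72/125 0; 24/25 28/125 -21/125 0; 0 -3/5 -4/5 0; 0 0 0 1]

T1 = [1 0 0 0; 0 -4/5 3/5 0; 0 -3/5 -4/5 0; 0 0 0 1]
T2·T1 = [-7/25 96/125 -72/125 0; 24/25 28/125 -21/125 0; 0 -3/5 -4/5 0; 0 0 0 1]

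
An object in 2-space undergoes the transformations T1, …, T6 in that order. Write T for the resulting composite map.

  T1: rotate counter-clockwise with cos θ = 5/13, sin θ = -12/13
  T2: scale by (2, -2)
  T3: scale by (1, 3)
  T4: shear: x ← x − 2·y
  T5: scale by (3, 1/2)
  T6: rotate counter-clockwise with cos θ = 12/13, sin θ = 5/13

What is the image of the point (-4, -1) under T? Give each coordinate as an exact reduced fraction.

T1 rotate counter-clockwise with cos θ = 5/13, sin θ = -12/13: (-4, -1) → (-32/13, 43/13)
T2 scale by (2, -2): (-32/13, 43/13) → (-64/13, -86/13)
T3 scale by (1, 3): (-64/13, -86/13) → (-64/13, -258/13)
T4 shear: x ← x − 2·y: (-64/13, -258/13) → (452/13, -258/13)
T5 scale by (3, 1/2): (452/13, -258/13) → (1356/13, -129/13)
T6 rotate counter-clockwise with cos θ = 12/13, sin θ = 5/13: (1356/13, -129/13) → (16917/169, 5232/169)

T(p) = (16917/169, 5232/169)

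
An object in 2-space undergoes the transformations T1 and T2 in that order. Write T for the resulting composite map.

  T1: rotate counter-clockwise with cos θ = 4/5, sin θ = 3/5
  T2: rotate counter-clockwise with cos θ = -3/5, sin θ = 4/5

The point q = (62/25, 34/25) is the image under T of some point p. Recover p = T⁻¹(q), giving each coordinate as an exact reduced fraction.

p = (-2, -2)

T1 = [4/5 -3/5 0; 3/5 4/5 0; 0 0 1]
T2·T1 = [-24/25 -7/25 0; 7/25 -24/25 0; 0 0 1]
det M = 1; M⁻¹ = [-24/25 7/25 0; -7/25 -24/25 0; 0 0 1]
M⁻¹ · (62/25, 34/25)ᵀ = (-2, -2)ᵀ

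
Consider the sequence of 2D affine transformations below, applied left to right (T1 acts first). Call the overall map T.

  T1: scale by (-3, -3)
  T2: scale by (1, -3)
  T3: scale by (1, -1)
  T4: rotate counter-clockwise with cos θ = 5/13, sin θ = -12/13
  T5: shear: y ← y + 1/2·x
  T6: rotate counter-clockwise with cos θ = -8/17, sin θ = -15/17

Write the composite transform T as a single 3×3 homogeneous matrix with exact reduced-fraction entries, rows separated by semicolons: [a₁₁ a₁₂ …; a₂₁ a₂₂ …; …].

T = [1095/442 -621/221 0; -3/221 2412/221 0; 0 0 1]

T1 = [-3 0 0; 0 -3 0; 0 0 1]
T2·T1 = [-3 0 0; 0 9 0; 0 0 1]
T3·…·T1 = [-3 0 0; 0 -9 0; 0 0 1]
T4·…·T1 = [-15/13 -108/13 0; 36/13 -45/13 0; 0 0 1]
T5·…·T1 = [-15/13 -108/13 0; 57/26 -99/13 0; 0 0 1]
T6·…·T1 = [1095/442 -621/221 0; -3/221 2412/221 0; 0 0 1]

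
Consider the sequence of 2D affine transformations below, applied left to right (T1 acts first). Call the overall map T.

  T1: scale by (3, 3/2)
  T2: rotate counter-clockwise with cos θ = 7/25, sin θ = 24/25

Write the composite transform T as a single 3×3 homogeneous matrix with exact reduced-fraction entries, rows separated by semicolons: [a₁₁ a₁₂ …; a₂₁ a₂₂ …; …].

T1 = [3 0 0; 0 3/2 0; 0 0 1]
T2·T1 = [21/25 -36/25 0; 72/25 21/50 0; 0 0 1]

T = [21/25 -36/25 0; 72/25 21/50 0; 0 0 1]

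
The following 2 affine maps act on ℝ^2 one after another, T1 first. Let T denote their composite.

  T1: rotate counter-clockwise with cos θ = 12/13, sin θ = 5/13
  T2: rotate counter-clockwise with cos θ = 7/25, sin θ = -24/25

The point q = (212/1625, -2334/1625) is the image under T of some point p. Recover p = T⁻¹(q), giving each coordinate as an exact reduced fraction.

p = (6/5, -4/5)

T1 = [12/13 -5/13 0; 5/13 12/13 0; 0 0 1]
T2·T1 = [204/325 253/325 0; -253/325 204/325 0; 0 0 1]
det M = 1; M⁻¹ = [204/325 -253/325 0; 253/325 204/325 0; 0 0 1]
M⁻¹ · (212/1625, -2334/1625)ᵀ = (6/5, -4/5)ᵀ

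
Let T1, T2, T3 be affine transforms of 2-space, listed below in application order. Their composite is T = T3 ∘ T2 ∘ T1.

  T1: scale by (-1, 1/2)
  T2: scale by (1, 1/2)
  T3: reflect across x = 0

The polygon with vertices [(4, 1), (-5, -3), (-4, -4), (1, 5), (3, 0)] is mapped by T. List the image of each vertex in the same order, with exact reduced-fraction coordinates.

image vertices: (4, 1/4), (-5, -3/4), (-4, -1), (1, 5/4), (3, 0)

T1 scale by (-1, 1/2): (4, 1) → (-4, 1/2); (-5, -3) → (5, -3/2); (-4, -4) → (4, -2); (1, 5) → (-1, 5/2); (3, 0) → (-3, 0)
T2 scale by (1, 1/2): (-4, 1/2) → (-4, 1/4); (5, -3/2) → (5, -3/4); (4, -2) → (4, -1); (-1, 5/2) → (-1, 5/4); (-3, 0) → (-3, 0)
T3 reflect across x = 0: (-4, 1/4) → (4, 1/4); (5, -3/4) → (-5, -3/4); (4, -1) → (-4, -1); (-1, 5/4) → (1, 5/4); (-3, 0) → (3, 0)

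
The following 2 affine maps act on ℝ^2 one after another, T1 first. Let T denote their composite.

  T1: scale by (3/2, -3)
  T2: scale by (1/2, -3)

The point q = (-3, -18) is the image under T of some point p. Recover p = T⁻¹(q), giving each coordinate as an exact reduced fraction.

T1 = [3/2 0 0; 0 -3 0; 0 0 1]
T2·T1 = [3/4 0 0; 0 9 0; 0 0 1]
det M = 27/4; M⁻¹ = [4/3 0 0; 0 1/9 0; 0 0 1]
M⁻¹ · (-3, -18)ᵀ = (-4, -2)ᵀ

p = (-4, -2)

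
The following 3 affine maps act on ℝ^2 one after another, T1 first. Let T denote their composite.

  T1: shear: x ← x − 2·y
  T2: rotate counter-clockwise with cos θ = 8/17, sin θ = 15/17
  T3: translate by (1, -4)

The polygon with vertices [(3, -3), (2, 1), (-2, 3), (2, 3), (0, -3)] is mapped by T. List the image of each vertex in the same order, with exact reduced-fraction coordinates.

T1 shear: x ← x − 2·y: (3, -3) → (9, -3); (2, 1) → (0, 1); (-2, 3) → (-8, 3); (2, 3) → (-4, 3); (0, -3) → (6, -3)
T2 rotate counter-clockwise with cos θ = 8/17, sin θ = 15/17: (9, -3) → (117/17, 111/17); (0, 1) → (-15/17, 8/17); (-8, 3) → (-109/17, -96/17); (-4, 3) → (-77/17, -36/17); (6, -3) → (93/17, 66/17)
T3 translate by (1, -4): (117/17, 111/17) → (134/17, 43/17); (-15/17, 8/17) → (2/17, -60/17); (-109/17, -96/17) → (-92/17, -164/17); (-77/17, -36/17) → (-60/17, -104/17); (93/17, 66/17) → (110/17, -2/17)

image vertices: (134/17, 43/17), (2/17, -60/17), (-92/17, -164/17), (-60/17, -104/17), (110/17, -2/17)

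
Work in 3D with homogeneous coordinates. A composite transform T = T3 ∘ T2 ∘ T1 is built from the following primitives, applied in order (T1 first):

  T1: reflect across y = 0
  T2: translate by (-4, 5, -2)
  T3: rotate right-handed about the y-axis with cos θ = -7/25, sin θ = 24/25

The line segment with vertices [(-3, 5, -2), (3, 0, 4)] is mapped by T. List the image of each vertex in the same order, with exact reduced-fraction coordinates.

image vertices: (-47/25, 0, 196/25), (11/5, 5, 2/5)

T1 reflect across y = 0: (-3, 5, -2) → (-3, -5, -2); (3, 0, 4) → (3, 0, 4)
T2 translate by (-4, 5, -2): (-3, -5, -2) → (-7, 0, -4); (3, 0, 4) → (-1, 5, 2)
T3 rotate right-handed about the y-axis with cos θ = -7/25, sin θ = 24/25: (-7, 0, -4) → (-47/25, 0, 196/25); (-1, 5, 2) → (11/5, 5, 2/5)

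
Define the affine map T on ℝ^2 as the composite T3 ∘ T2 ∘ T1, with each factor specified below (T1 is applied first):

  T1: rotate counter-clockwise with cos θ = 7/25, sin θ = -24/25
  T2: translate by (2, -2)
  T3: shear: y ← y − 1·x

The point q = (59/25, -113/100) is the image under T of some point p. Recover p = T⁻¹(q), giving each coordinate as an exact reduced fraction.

T1 = [7/25 24/25 0; -24/25 7/25 0; 0 0 1]
T2·T1 = [7/25 24/25 2; -24/25 7/25 -2; 0 0 1]
T3·…·T1 = [7/25 24/25 2; -31/25 -17/25 -4; 0 0 1]
det M = 1; M⁻¹ = [-17/25 -24/25 -62/25; 31/25 7/25 -34/25; 0 0 1]
M⁻¹ · (59/25, -113/100)ᵀ = (-3, 5/4)ᵀ

p = (-3, 5/4)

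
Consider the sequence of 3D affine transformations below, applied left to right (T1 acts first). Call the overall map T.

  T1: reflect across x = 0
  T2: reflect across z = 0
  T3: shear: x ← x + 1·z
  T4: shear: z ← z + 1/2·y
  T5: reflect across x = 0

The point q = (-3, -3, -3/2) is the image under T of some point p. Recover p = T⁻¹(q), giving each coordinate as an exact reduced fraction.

p = (-3, -3, 0)

T1 = [-1 0 0 0; 0 1 0 0; 0 0 1 0; 0 0 0 1]
T2·T1 = [-1 0 0 0; 0 1 0 0; 0 0 -1 0; 0 0 0 1]
T3·…·T1 = [-1 0 -1 0; 0 1 0 0; 0 0 -1 0; 0 0 0 1]
T4·…·T1 = [-1 0 -1 0; 0 1 0 0; 0 1/2 -1 0; 0 0 0 1]
T5·…·T1 = [1 0 1 0; 0 1 0 0; 0 1/2 -1 0; 0 0 0 1]
det M = -1; M⁻¹ = [1 -1/2 1 0; 0 1 0 0; 0 1/2 -1 0; 0 0 0 1]
M⁻¹ · (-3, -3, -3/2)ᵀ = (-3, -3, 0)ᵀ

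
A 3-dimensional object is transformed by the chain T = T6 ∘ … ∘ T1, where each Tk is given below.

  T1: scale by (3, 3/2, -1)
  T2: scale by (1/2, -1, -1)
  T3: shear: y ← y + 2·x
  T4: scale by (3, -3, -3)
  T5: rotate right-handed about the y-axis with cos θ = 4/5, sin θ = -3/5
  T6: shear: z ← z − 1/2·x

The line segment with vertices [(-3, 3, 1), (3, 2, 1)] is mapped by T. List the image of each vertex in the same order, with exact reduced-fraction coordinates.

image vertices: (-9, 81/2, -6), (63/5, -18, -3/5)

T1 scale by (3, 3/2, -1): (-3, 3, 1) → (-9, 9/2, -1); (3, 2, 1) → (9, 3, -1)
T2 scale by (1/2, -1, -1): (-9, 9/2, -1) → (-9/2, -9/2, 1); (9, 3, -1) → (9/2, -3, 1)
T3 shear: y ← y + 2·x: (-9/2, -9/2, 1) → (-9/2, -27/2, 1); (9/2, -3, 1) → (9/2, 6, 1)
T4 scale by (3, -3, -3): (-9/2, -27/2, 1) → (-27/2, 81/2, -3); (9/2, 6, 1) → (27/2, -18, -3)
T5 rotate right-handed about the y-axis with cos θ = 4/5, sin θ = -3/5: (-27/2, 81/2, -3) → (-9, 81/2, -21/2); (27/2, -18, -3) → (63/5, -18, 57/10)
T6 shear: z ← z − 1/2·x: (-9, 81/2, -21/2) → (-9, 81/2, -6); (63/5, -18, 57/10) → (63/5, -18, -3/5)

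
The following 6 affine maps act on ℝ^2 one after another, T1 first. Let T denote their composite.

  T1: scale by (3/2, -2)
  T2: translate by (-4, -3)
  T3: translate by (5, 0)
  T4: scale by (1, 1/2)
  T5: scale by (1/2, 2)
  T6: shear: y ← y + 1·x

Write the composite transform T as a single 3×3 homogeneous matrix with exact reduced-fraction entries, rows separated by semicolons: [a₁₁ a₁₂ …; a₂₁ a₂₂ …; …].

T1 = [3/2 0 0; 0 -2 0; 0 0 1]
T2·T1 = [3/2 0 -4; 0 -2 -3; 0 0 1]
T3·…·T1 = [3/2 0 1; 0 -2 -3; 0 0 1]
T4·…·T1 = [3/2 0 1; 0 -1 -3/2; 0 0 1]
T5·…·T1 = [3/4 0 1/2; 0 -2 -3; 0 0 1]
T6·…·T1 = [3/4 0 1/2; 3/4 -2 -5/2; 0 0 1]

T = [3/4 0 1/2; 3/4 -2 -5/2; 0 0 1]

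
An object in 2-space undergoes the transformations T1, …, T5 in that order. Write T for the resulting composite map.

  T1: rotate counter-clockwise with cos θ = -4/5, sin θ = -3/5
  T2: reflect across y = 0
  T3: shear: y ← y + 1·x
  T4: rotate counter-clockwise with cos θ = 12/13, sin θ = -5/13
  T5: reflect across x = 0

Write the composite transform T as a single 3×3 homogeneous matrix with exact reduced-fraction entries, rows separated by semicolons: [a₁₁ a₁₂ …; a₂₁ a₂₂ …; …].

T = [53/65 -71/65 0; 8/65 69/65 0; 0 0 1]

T1 = [-4/5 3/5 0; -3/5 -4/5 0; 0 0 1]
T2·T1 = [-4/5 3/5 0; 3/5 4/5 0; 0 0 1]
T3·…·T1 = [-4/5 3/5 0; -1/5 7/5 0; 0 0 1]
T4·…·T1 = [-53/65 71/65 0; 8/65 69/65 0; 0 0 1]
T5·…·T1 = [53/65 -71/65 0; 8/65 69/65 0; 0 0 1]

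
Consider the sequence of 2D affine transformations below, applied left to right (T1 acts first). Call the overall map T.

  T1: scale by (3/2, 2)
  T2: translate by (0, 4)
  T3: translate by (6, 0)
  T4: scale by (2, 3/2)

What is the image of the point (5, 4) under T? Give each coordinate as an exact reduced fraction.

T(p) = (27, 18)

T1 scale by (3/2, 2): (5, 4) → (15/2, 8)
T2 translate by (0, 4): (15/2, 8) → (15/2, 12)
T3 translate by (6, 0): (15/2, 12) → (27/2, 12)
T4 scale by (2, 3/2): (27/2, 12) → (27, 18)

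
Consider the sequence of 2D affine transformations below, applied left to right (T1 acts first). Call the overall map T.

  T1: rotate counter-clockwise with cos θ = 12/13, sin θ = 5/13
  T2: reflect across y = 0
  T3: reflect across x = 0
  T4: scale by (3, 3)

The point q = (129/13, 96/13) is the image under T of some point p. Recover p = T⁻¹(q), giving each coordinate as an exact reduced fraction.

T1 = [12/13 -5/13 0; 5/13 12/13 0; 0 0 1]
T2·T1 = [12/13 -5/13 0; -5/13 -12/13 0; 0 0 1]
T3·…·T1 = [-12/13 5/13 0; -5/13 -12/13 0; 0 0 1]
T4·…·T1 = [-36/13 15/13 0; -15/13 -36/13 0; 0 0 1]
det M = 9; M⁻¹ = [-4/13 -5/39 0; 5/39 -4/13 0; 0 0 1]
M⁻¹ · (129/13, 96/13)ᵀ = (-4, -1)ᵀ

p = (-4, -1)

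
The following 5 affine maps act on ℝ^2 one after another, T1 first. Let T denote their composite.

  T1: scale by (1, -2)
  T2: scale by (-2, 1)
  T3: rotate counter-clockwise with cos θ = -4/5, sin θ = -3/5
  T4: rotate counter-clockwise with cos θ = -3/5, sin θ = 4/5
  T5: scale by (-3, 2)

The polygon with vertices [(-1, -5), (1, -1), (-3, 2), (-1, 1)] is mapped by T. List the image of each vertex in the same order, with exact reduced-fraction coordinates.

T1 scale by (1, -2): (-1, -5) → (-1, 10); (1, -1) → (1, 2); (-3, 2) → (-3, -4); (-1, 1) → (-1, -2)
T2 scale by (-2, 1): (-1, 10) → (2, 10); (1, 2) → (-2, 2); (-3, -4) → (6, -4); (-1, -2) → (2, -2)
T3 rotate counter-clockwise with cos θ = -4/5, sin θ = -3/5: (2, 10) → (22/5, -46/5); (-2, 2) → (14/5, -2/5); (6, -4) → (-36/5, -2/5); (2, -2) → (-14/5, 2/5)
T4 rotate counter-clockwise with cos θ = -3/5, sin θ = 4/5: (22/5, -46/5) → (118/25, 226/25); (14/5, -2/5) → (-34/25, 62/25); (-36/5, -2/5) → (116/25, -138/25); (-14/5, 2/5) → (34/25, -62/25)
T5 scale by (-3, 2): (118/25, 226/25) → (-354/25, 452/25); (-34/25, 62/25) → (102/25, 124/25); (116/25, -138/25) → (-348/25, -276/25); (34/25, -62/25) → (-102/25, -124/25)

image vertices: (-354/25, 452/25), (102/25, 124/25), (-348/25, -276/25), (-102/25, -124/25)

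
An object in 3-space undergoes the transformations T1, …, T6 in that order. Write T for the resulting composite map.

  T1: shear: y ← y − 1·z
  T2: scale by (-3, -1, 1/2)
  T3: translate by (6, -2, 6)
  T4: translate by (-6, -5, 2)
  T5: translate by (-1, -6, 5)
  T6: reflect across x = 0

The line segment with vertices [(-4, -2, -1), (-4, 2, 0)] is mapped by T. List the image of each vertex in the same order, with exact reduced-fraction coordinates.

image vertices: (-11, -12, 25/2), (-11, -15, 13)

T1 shear: y ← y − 1·z: (-4, -2, -1) → (-4, -1, -1); (-4, 2, 0) → (-4, 2, 0)
T2 scale by (-3, -1, 1/2): (-4, -1, -1) → (12, 1, -1/2); (-4, 2, 0) → (12, -2, 0)
T3 translate by (6, -2, 6): (12, 1, -1/2) → (18, -1, 11/2); (12, -2, 0) → (18, -4, 6)
T4 translate by (-6, -5, 2): (18, -1, 11/2) → (12, -6, 15/2); (18, -4, 6) → (12, -9, 8)
T5 translate by (-1, -6, 5): (12, -6, 15/2) → (11, -12, 25/2); (12, -9, 8) → (11, -15, 13)
T6 reflect across x = 0: (11, -12, 25/2) → (-11, -12, 25/2); (11, -15, 13) → (-11, -15, 13)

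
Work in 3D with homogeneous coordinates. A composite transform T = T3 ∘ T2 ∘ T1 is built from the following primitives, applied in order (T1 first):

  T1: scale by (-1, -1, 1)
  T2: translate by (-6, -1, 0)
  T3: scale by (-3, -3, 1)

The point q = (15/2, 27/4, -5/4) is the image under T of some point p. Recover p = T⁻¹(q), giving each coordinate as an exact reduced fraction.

p = (-7/2, 5/4, -5/4)

T1 = [-1 0 0 0; 0 -1 0 0; 0 0 1 0; 0 0 0 1]
T2·T1 = [-1 0 0 -6; 0 -1 0 -1; 0 0 1 0; 0 0 0 1]
T3·…·T1 = [3 0 0 18; 0 3 0 3; 0 0 1 0; 0 0 0 1]
det M = 9; M⁻¹ = [1/3 0 0 -6; 0 1/3 0 -1; 0 0 1 0; 0 0 0 1]
M⁻¹ · (15/2, 27/4, -5/4)ᵀ = (-7/2, 5/4, -5/4)ᵀ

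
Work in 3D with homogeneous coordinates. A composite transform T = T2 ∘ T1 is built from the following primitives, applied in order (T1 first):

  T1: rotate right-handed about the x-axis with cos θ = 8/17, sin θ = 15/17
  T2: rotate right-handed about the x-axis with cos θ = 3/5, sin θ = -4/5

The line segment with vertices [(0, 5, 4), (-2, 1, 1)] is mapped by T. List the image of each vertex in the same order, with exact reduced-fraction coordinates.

image vertices: (0, 368/85, 401/85), (-2, 71/85, 97/85)

T1 rotate right-handed about the x-axis with cos θ = 8/17, sin θ = 15/17: (0, 5, 4) → (0, -20/17, 107/17); (-2, 1, 1) → (-2, -7/17, 23/17)
T2 rotate right-handed about the x-axis with cos θ = 3/5, sin θ = -4/5: (0, -20/17, 107/17) → (0, 368/85, 401/85); (-2, -7/17, 23/17) → (-2, 71/85, 97/85)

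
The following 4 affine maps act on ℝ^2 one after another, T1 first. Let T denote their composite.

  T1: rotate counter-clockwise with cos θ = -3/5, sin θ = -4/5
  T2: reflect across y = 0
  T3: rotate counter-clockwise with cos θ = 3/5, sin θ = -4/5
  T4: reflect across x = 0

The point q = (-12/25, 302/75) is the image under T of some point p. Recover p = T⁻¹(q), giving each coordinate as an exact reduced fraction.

T1 = [-3/5 4/5 0; -4/5 -3/5 0; 0 0 1]
T2·T1 = [-3/5 4/5 0; 4/5 3/5 0; 0 0 1]
T3·…·T1 = [7/25 24/25 0; 24/25 -7/25 0; 0 0 1]
T4·…·T1 = [-7/25 -24/25 0; 24/25 -7/25 0; 0 0 1]
det M = 1; M⁻¹ = [-7/25 24/25 0; -24/25 -7/25 0; 0 0 1]
M⁻¹ · (-12/25, 302/75)ᵀ = (4, -2/3)ᵀ

p = (4, -2/3)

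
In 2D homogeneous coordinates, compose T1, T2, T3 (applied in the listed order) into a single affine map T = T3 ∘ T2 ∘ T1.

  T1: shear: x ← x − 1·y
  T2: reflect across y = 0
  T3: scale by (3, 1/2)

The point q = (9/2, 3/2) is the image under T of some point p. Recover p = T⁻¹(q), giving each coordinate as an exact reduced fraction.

p = (-3/2, -3)

T1 = [1 -1 0; 0 1 0; 0 0 1]
T2·T1 = [1 -1 0; 0 -1 0; 0 0 1]
T3·…·T1 = [3 -3 0; 0 -1/2 0; 0 0 1]
det M = -3/2; M⁻¹ = [1/3 -2 0; 0 -2 0; 0 0 1]
M⁻¹ · (9/2, 3/2)ᵀ = (-3/2, -3)ᵀ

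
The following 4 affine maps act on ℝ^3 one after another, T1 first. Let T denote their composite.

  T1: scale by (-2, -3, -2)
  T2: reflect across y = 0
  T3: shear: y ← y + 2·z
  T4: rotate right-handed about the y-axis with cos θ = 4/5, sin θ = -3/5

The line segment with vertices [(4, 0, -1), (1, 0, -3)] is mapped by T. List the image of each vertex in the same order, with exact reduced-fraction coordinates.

image vertices: (-38/5, 4, -16/5), (-26/5, 12, 18/5)

T1 scale by (-2, -3, -2): (4, 0, -1) → (-8, 0, 2); (1, 0, -3) → (-2, 0, 6)
T2 reflect across y = 0: (-8, 0, 2) → (-8, 0, 2); (-2, 0, 6) → (-2, 0, 6)
T3 shear: y ← y + 2·z: (-8, 0, 2) → (-8, 4, 2); (-2, 0, 6) → (-2, 12, 6)
T4 rotate right-handed about the y-axis with cos θ = 4/5, sin θ = -3/5: (-8, 4, 2) → (-38/5, 4, -16/5); (-2, 12, 6) → (-26/5, 12, 18/5)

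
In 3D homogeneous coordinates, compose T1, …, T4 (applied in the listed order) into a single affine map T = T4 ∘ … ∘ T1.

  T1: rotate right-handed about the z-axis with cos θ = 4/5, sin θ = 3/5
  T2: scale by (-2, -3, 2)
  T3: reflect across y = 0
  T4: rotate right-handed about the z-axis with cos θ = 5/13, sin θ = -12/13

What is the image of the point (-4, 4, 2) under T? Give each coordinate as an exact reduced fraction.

T(p) = (424/65, -612/65, 4)

T1 rotate right-handed about the z-axis with cos θ = 4/5, sin θ = 3/5: (-4, 4, 2) → (-28/5, 4/5, 2)
T2 scale by (-2, -3, 2): (-28/5, 4/5, 2) → (56/5, -12/5, 4)
T3 reflect across y = 0: (56/5, -12/5, 4) → (56/5, 12/5, 4)
T4 rotate right-handed about the z-axis with cos θ = 5/13, sin θ = -12/13: (56/5, 12/5, 4) → (424/65, -612/65, 4)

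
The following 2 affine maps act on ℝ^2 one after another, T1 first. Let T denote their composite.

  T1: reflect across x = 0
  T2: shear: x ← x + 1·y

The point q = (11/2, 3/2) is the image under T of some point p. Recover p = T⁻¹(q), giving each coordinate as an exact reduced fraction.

p = (-4, 3/2)

T1 = [-1 0 0; 0 1 0; 0 0 1]
T2·T1 = [-1 1 0; 0 1 0; 0 0 1]
det M = -1; M⁻¹ = [-1 1 0; 0 1 0; 0 0 1]
M⁻¹ · (11/2, 3/2)ᵀ = (-4, 3/2)ᵀ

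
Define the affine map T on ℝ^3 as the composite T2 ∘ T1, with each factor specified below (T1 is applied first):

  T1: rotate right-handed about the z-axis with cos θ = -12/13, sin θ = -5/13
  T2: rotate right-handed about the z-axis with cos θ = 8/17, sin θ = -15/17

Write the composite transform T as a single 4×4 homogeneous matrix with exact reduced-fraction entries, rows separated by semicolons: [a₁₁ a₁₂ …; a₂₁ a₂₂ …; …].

T = [-171/221 -140/221 0 0; 140/221 -171/221 0 0; 0 0 1 0; 0 0 0 1]

T1 = [-12/13 5/13 0 0; -5/13 -12/13 0 0; 0 0 1 0; 0 0 0 1]
T2·T1 = [-171/221 -140/221 0 0; 140/221 -171/221 0 0; 0 0 1 0; 0 0 0 1]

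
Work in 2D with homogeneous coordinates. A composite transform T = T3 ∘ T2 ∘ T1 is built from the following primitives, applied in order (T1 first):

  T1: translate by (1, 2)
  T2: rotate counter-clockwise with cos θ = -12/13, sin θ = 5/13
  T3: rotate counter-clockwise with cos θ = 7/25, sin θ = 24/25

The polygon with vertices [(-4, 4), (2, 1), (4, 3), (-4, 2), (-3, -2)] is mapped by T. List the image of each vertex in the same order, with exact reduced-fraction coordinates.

image vertices: (426/65, -93/65), (147/325, -1371/325), (49/65, -457/65), (1624/325, -57/325), (408/325, 506/325)

T1 translate by (1, 2): (-4, 4) → (-3, 6); (2, 1) → (3, 3); (4, 3) → (5, 5); (-4, 2) → (-3, 4); (-3, -2) → (-2, 0)
T2 rotate counter-clockwise with cos θ = -12/13, sin θ = 5/13: (-3, 6) → (6/13, -87/13); (3, 3) → (-51/13, -21/13); (5, 5) → (-85/13, -35/13); (-3, 4) → (16/13, -63/13); (-2, 0) → (24/13, -10/13)
T3 rotate counter-clockwise with cos θ = 7/25, sin θ = 24/25: (6/13, -87/13) → (426/65, -93/65); (-51/13, -21/13) → (147/325, -1371/325); (-85/13, -35/13) → (49/65, -457/65); (16/13, -63/13) → (1624/325, -57/325); (24/13, -10/13) → (408/325, 506/325)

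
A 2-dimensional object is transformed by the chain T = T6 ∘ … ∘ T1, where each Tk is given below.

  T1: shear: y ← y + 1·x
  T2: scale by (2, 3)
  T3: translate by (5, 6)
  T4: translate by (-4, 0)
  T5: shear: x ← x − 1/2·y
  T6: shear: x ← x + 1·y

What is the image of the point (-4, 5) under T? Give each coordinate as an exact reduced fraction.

T1 shear: y ← y + 1·x: (-4, 5) → (-4, 1)
T2 scale by (2, 3): (-4, 1) → (-8, 3)
T3 translate by (5, 6): (-8, 3) → (-3, 9)
T4 translate by (-4, 0): (-3, 9) → (-7, 9)
T5 shear: x ← x − 1/2·y: (-7, 9) → (-23/2, 9)
T6 shear: x ← x + 1·y: (-23/2, 9) → (-5/2, 9)

T(p) = (-5/2, 9)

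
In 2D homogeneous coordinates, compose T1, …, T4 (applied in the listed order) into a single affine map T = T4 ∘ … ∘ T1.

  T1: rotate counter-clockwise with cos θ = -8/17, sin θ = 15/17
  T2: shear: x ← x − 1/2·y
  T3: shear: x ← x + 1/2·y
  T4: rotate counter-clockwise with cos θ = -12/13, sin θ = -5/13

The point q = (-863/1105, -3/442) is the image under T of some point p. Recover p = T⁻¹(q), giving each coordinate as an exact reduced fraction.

p = (-3/5, -1/2)

T1 = [-8/17 -15/17 0; 15/17 -8/17 0; 0 0 1]
T2·T1 = [-31/34 -11/17 0; 15/17 -8/17 0; 0 0 1]
T3·…·T1 = [-8/17 -15/17 0; 15/17 -8/17 0; 0 0 1]
T4·…·T1 = [171/221 140/221 0; -140/221 171/221 0; 0 0 1]
det M = 1; M⁻¹ = [171/221 -140/221 0; 140/221 171/221 0; 0 0 1]
M⁻¹ · (-863/1105, -3/442)ᵀ = (-3/5, -1/2)ᵀ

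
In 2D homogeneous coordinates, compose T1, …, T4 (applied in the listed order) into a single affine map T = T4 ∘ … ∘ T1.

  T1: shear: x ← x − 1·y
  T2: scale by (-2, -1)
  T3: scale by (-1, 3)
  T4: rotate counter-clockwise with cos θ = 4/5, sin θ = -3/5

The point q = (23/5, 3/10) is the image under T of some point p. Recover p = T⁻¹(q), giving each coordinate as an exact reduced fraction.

p = (3/4, -1)

T1 = [1 -1 0; 0 1 0; 0 0 1]
T2·T1 = [-2 2 0; 0 -1 0; 0 0 1]
T3·…·T1 = [2 -2 0; 0 -3 0; 0 0 1]
T4·…·T1 = [8/5 -17/5 0; -6/5 -6/5 0; 0 0 1]
det M = -6; M⁻¹ = [1/5 -17/30 0; -1/5 -4/15 0; 0 0 1]
M⁻¹ · (23/5, 3/10)ᵀ = (3/4, -1)ᵀ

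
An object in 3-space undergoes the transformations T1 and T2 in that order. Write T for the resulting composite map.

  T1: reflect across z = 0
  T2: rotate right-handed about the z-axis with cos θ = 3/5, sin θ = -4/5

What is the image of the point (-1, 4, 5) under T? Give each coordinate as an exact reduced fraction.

T(p) = (13/5, 16/5, -5)

T1 reflect across z = 0: (-1, 4, 5) → (-1, 4, -5)
T2 rotate right-handed about the z-axis with cos θ = 3/5, sin θ = -4/5: (-1, 4, -5) → (13/5, 16/5, -5)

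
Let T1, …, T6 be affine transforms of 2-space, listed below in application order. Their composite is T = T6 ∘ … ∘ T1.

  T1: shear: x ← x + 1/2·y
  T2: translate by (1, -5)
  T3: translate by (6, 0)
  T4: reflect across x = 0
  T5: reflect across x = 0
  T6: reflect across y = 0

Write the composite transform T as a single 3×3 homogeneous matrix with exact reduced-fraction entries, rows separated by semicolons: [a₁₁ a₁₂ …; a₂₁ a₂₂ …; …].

T = [1 1/2 7; 0 -1 5; 0 0 1]

T1 = [1 1/2 0; 0 1 0; 0 0 1]
T2·T1 = [1 1/2 1; 0 1 -5; 0 0 1]
T3·…·T1 = [1 1/2 7; 0 1 -5; 0 0 1]
T4·…·T1 = [-1 -1/2 -7; 0 1 -5; 0 0 1]
T5·…·T1 = [1 1/2 7; 0 1 -5; 0 0 1]
T6·…·T1 = [1 1/2 7; 0 -1 5; 0 0 1]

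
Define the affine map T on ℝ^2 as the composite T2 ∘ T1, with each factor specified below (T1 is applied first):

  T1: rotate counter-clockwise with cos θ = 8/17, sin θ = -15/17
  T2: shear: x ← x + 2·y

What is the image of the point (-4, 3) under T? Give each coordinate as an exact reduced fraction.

T(p) = (181/17, 84/17)

T1 rotate counter-clockwise with cos θ = 8/17, sin θ = -15/17: (-4, 3) → (13/17, 84/17)
T2 shear: x ← x + 2·y: (13/17, 84/17) → (181/17, 84/17)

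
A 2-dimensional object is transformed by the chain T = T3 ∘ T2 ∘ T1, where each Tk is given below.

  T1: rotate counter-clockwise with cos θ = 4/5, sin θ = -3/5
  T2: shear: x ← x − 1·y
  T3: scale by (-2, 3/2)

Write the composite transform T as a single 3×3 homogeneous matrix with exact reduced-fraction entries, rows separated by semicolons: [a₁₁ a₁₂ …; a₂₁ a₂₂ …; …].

T = [-14/5 2/5 0; -9/10 6/5 0; 0 0 1]

T1 = [4/5 3/5 0; -3/5 4/5 0; 0 0 1]
T2·T1 = [7/5 -1/5 0; -3/5 4/5 0; 0 0 1]
T3·…·T1 = [-14/5 2/5 0; -9/10 6/5 0; 0 0 1]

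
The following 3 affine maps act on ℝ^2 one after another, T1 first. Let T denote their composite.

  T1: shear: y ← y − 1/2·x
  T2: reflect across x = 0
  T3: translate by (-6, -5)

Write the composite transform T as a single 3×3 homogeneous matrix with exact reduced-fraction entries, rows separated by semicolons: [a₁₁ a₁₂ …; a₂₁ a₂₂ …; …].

T = [-1 0 -6; -1/2 1 -5; 0 0 1]

T1 = [1 0 0; -1/2 1 0; 0 0 1]
T2·T1 = [-1 0 0; -1/2 1 0; 0 0 1]
T3·…·T1 = [-1 0 -6; -1/2 1 -5; 0 0 1]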